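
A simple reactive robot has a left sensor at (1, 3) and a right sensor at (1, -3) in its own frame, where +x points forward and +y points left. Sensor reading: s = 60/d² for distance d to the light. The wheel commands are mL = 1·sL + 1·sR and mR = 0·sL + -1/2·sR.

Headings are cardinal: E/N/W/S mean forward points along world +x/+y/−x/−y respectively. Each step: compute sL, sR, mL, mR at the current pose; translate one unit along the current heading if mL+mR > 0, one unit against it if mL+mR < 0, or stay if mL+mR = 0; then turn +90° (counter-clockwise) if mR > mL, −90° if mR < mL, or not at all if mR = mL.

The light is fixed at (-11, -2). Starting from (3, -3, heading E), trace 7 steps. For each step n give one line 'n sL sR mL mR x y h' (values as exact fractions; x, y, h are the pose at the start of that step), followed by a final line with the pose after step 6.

n=0: pose=(3,-3,E); sL=60/229, sR=60/241; mL=28200/55189, mR=-30/241; mL+mR=21330/55189 → advance +1; mR−mL=-35070/55189 → turn -1·90°
n=1: pose=(4,-3,S); sL=15/82, sR=15/37; mL=1785/3034, mR=-15/74; mL+mR=585/1517 → advance +1; mR−mL=-1200/1517 → turn -1·90°
n=2: pose=(4,-4,W); sL=60/221, sR=60/197; mL=25080/43537, mR=-30/197; mL+mR=18450/43537 → advance +1; mR−mL=-31710/43537 → turn -1·90°
n=3: pose=(3,-4,N); sL=30/61, sR=6/29; mL=1236/1769, mR=-3/29; mL+mR=1053/1769 → advance +1; mR−mL=-1419/1769 → turn -1·90°
n=4: pose=(3,-3,E); sL=60/229, sR=60/241; mL=28200/55189, mR=-30/241; mL+mR=21330/55189 → advance +1; mR−mL=-35070/55189 → turn -1·90°
n=5: pose=(4,-3,S); sL=15/82, sR=15/37; mL=1785/3034, mR=-15/74; mL+mR=585/1517 → advance +1; mR−mL=-1200/1517 → turn -1·90°
n=6: pose=(4,-4,W); sL=60/221, sR=60/197; mL=25080/43537, mR=-30/197; mL+mR=18450/43537 → advance +1; mR−mL=-31710/43537 → turn -1·90°

0 60/229 60/241 28200/55189 -30/241 3 -3 E
1 15/82 15/37 1785/3034 -15/74 4 -3 S
2 60/221 60/197 25080/43537 -30/197 4 -4 W
3 30/61 6/29 1236/1769 -3/29 3 -4 N
4 60/229 60/241 28200/55189 -30/241 3 -3 E
5 15/82 15/37 1785/3034 -15/74 4 -3 S
6 60/221 60/197 25080/43537 -30/197 4 -4 W
final 3 -4 N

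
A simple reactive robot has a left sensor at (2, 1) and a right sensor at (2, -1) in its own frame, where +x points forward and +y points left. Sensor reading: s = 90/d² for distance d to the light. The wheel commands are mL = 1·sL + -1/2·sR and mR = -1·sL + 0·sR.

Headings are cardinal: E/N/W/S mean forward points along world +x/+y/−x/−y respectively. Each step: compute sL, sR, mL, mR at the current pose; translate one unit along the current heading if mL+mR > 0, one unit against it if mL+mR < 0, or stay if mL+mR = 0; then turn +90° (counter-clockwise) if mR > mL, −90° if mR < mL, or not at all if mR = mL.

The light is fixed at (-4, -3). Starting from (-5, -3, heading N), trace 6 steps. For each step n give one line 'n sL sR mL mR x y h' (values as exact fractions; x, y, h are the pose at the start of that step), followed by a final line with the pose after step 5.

0 45/4 45/2 0 -45/4 -5 -3 N
1 90 18 81 -90 -5 -4 E
2 9 5 13/2 -9 -6 -4 S
3 90/17 90/17 45/17 -90/17 -6 -3 W
4 45/4 45/2 0 -45/4 -5 -3 N
5 90 18 81 -90 -5 -4 E
final -6 -4 S

n=0: pose=(-5,-3,N); sL=45/4, sR=45/2; mL=0, mR=-45/4; mL+mR=-45/4 → advance -1; mR−mL=-45/4 → turn -1·90°
n=1: pose=(-5,-4,E); sL=90, sR=18; mL=81, mR=-90; mL+mR=-9 → advance -1; mR−mL=-171 → turn -1·90°
n=2: pose=(-6,-4,S); sL=9, sR=5; mL=13/2, mR=-9; mL+mR=-5/2 → advance -1; mR−mL=-31/2 → turn -1·90°
n=3: pose=(-6,-3,W); sL=90/17, sR=90/17; mL=45/17, mR=-90/17; mL+mR=-45/17 → advance -1; mR−mL=-135/17 → turn -1·90°
n=4: pose=(-5,-3,N); sL=45/4, sR=45/2; mL=0, mR=-45/4; mL+mR=-45/4 → advance -1; mR−mL=-45/4 → turn -1·90°
n=5: pose=(-5,-4,E); sL=90, sR=18; mL=81, mR=-90; mL+mR=-9 → advance -1; mR−mL=-171 → turn -1·90°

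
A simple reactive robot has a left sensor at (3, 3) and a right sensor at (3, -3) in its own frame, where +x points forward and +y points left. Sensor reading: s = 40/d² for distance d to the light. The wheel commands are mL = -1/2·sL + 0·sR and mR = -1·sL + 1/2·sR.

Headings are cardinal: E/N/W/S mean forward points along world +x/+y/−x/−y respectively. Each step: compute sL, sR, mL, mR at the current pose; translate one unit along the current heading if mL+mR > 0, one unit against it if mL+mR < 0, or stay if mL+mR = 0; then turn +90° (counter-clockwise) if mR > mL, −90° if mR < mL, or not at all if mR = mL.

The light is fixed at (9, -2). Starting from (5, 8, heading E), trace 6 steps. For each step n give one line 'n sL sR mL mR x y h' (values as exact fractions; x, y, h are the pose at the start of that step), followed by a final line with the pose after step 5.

n=0: pose=(5,8,E); sL=4/17, sR=4/5; mL=-2/17, mR=14/85; mL+mR=4/85 → advance +1; mR−mL=24/85 → turn +1·90°
n=1: pose=(6,8,N); sL=8/41, sR=40/169; mL=-4/41, mR=-532/6929; mL+mR=-1208/6929 → advance -1; mR−mL=144/6929 → turn +1·90°
n=2: pose=(6,7,W); sL=5/9, sR=2/9; mL=-5/18, mR=-4/9; mL+mR=-13/18 → advance -1; mR−mL=-1/6 → turn -1·90°
n=3: pose=(7,7,N); sL=40/169, sR=8/29; mL=-20/169, mR=-484/4901; mL+mR=-1064/4901 → advance -1; mR−mL=96/4901 → turn +1·90°
n=4: pose=(7,6,W); sL=4/5, sR=20/73; mL=-2/5, mR=-242/365; mL+mR=-388/365 → advance -1; mR−mL=-96/365 → turn -1·90°
n=5: pose=(8,6,N); sL=40/137, sR=8/25; mL=-20/137, mR=-452/3425; mL+mR=-952/3425 → advance -1; mR−mL=48/3425 → turn +1·90°

0 4/17 4/5 -2/17 14/85 5 8 E
1 8/41 40/169 -4/41 -532/6929 6 8 N
2 5/9 2/9 -5/18 -4/9 6 7 W
3 40/169 8/29 -20/169 -484/4901 7 7 N
4 4/5 20/73 -2/5 -242/365 7 6 W
5 40/137 8/25 -20/137 -452/3425 8 6 N
final 8 5 W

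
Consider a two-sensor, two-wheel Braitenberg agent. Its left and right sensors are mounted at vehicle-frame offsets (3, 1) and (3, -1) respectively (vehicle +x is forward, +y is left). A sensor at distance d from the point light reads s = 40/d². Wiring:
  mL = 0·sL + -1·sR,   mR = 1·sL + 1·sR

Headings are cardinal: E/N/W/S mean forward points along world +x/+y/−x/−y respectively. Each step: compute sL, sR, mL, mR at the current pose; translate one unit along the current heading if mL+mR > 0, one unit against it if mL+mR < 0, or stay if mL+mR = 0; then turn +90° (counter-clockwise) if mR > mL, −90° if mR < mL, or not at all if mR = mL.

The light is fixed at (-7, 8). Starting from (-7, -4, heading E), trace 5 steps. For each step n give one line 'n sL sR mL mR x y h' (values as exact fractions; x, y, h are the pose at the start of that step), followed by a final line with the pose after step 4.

n=0: pose=(-7,-4,E); sL=4/13, sR=20/89; mL=-20/89, mR=616/1157; mL+mR=4/13 → advance +1; mR−mL=876/1157 → turn +1·90°
n=1: pose=(-6,-4,N); sL=40/81, sR=8/17; mL=-8/17, mR=1328/1377; mL+mR=40/81 → advance +1; mR−mL=1976/1377 → turn +1·90°
n=2: pose=(-6,-3,W); sL=10/37, sR=5/13; mL=-5/13, mR=315/481; mL+mR=10/37 → advance +1; mR−mL=500/481 → turn +1·90°
n=3: pose=(-7,-3,S); sL=40/197, sR=40/197; mL=-40/197, mR=80/197; mL+mR=40/197 → advance +1; mR−mL=120/197 → turn +1·90°
n=4: pose=(-7,-4,E); sL=4/13, sR=20/89; mL=-20/89, mR=616/1157; mL+mR=4/13 → advance +1; mR−mL=876/1157 → turn +1·90°

0 4/13 20/89 -20/89 616/1157 -7 -4 E
1 40/81 8/17 -8/17 1328/1377 -6 -4 N
2 10/37 5/13 -5/13 315/481 -6 -3 W
3 40/197 40/197 -40/197 80/197 -7 -3 S
4 4/13 20/89 -20/89 616/1157 -7 -4 E
final -6 -4 N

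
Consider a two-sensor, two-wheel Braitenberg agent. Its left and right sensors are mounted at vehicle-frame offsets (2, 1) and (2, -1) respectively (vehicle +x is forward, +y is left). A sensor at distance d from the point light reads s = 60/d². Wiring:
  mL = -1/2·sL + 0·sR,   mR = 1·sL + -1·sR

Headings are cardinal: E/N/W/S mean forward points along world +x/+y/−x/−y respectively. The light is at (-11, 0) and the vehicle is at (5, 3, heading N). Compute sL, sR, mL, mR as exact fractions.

6/25 30/157 -3/25 192/3925

left sensor world pos  = (4, 5); dL² = 250
right sensor world pos = (6, 5); dR² = 314
sL = 60/250 = 6/25
sR = 60/314 = 30/157
mL = -1/2·sL + 0·sR = -3/25
mR = 1·sL + -1·sR = 192/3925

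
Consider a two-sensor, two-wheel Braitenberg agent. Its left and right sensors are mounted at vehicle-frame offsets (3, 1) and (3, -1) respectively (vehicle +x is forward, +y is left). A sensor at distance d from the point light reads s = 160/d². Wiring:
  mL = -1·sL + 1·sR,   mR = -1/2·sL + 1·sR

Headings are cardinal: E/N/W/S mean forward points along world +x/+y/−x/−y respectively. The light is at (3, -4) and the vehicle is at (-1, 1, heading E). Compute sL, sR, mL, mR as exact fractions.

160/37 160/17 3200/629 4560/629

left sensor world pos  = (2, 2); dL² = 37
right sensor world pos = (2, 0); dR² = 17
sL = 160/37 = 160/37
sR = 160/17 = 160/17
mL = -1·sL + 1·sR = 3200/629
mR = -1/2·sL + 1·sR = 4560/629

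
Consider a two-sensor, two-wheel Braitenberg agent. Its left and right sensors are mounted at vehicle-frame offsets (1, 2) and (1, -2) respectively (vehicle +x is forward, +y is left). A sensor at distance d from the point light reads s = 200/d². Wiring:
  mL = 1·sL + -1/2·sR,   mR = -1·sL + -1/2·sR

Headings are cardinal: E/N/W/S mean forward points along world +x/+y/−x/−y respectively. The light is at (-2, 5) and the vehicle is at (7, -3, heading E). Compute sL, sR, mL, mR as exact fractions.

25/17 1 33/34 -67/34

left sensor world pos  = (8, -1); dL² = 136
right sensor world pos = (8, -5); dR² = 200
sL = 200/136 = 25/17
sR = 200/200 = 1
mL = 1·sL + -1/2·sR = 33/34
mR = -1·sL + -1/2·sR = -67/34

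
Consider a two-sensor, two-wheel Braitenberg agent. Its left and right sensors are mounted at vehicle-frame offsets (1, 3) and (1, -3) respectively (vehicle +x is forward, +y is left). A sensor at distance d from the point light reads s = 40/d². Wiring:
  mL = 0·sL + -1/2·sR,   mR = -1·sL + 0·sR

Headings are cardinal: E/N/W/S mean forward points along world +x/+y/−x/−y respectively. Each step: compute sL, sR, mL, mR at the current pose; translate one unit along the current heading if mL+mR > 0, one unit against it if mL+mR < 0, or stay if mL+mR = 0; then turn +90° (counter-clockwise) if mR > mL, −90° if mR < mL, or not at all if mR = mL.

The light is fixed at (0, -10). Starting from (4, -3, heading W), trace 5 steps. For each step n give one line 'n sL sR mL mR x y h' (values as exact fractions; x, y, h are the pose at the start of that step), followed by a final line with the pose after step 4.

n=0: pose=(4,-3,W); sL=8/5, sR=40/109; mL=-20/109, mR=-8/5; mL+mR=-972/545 → advance -1; mR−mL=-772/545 → turn -1·90°
n=1: pose=(5,-3,N); sL=10/17, sR=5/16; mL=-5/32, mR=-10/17; mL+mR=-405/544 → advance -1; mR−mL=-235/544 → turn -1·90°
n=2: pose=(5,-4,E); sL=40/117, sR=8/9; mL=-4/9, mR=-40/117; mL+mR=-92/117 → advance -1; mR−mL=4/39 → turn +1·90°
n=3: pose=(4,-4,N); sL=4/5, sR=20/49; mL=-10/49, mR=-4/5; mL+mR=-246/245 → advance -1; mR−mL=-146/245 → turn -1·90°
n=4: pose=(4,-5,E); sL=40/89, sR=40/29; mL=-20/29, mR=-40/89; mL+mR=-2940/2581 → advance -1; mR−mL=620/2581 → turn +1·90°

0 8/5 40/109 -20/109 -8/5 4 -3 W
1 10/17 5/16 -5/32 -10/17 5 -3 N
2 40/117 8/9 -4/9 -40/117 5 -4 E
3 4/5 20/49 -10/49 -4/5 4 -4 N
4 40/89 40/29 -20/29 -40/89 4 -5 E
final 3 -5 N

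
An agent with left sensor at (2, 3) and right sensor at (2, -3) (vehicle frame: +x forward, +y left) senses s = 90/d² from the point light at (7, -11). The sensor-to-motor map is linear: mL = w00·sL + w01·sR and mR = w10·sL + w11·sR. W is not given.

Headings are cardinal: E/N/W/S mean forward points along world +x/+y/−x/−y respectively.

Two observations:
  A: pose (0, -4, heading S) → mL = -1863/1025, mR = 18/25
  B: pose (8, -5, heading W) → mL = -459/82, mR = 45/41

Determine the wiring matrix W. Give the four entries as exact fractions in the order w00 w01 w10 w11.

obs A: pose=(0,-4,S) → sL=90/41, sR=18/25, mL=-1863/1025, mR=18/25
obs B: pose=(8,-5,W) → sL=9, sR=45/41, mL=-459/82, mR=45/41
sensor matrix S = [[90/41, 18/25], [9, 45/41]]; det S = -171072/42025
solve [mL_A; mL_B] = S·[w00; w01] and [mR_A; mR_B] = S·[w10; w11]:
  w00 = -1/2, w01 = -1, w10 = 0, w11 = 1

-1/2 -1 0 1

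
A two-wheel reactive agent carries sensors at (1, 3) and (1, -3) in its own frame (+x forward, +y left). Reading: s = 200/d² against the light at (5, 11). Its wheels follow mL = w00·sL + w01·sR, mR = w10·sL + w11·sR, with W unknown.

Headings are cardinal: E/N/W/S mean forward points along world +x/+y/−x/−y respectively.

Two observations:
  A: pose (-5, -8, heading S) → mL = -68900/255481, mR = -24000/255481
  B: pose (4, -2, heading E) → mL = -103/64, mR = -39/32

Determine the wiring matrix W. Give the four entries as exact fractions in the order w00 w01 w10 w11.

-1 1/2 -1 1

obs A: pose=(-5,-8,S) → sL=200/449, sR=200/569, mL=-68900/255481, mR=-24000/255481
obs B: pose=(4,-2,E) → sL=2, sR=25/32, mL=-103/64, mR=-39/32
sensor matrix S = [[200/449, 200/569], [2, 25/32]]; det S = -362775/1021924
solve [mL_A; mL_B] = S·[w00; w01] and [mR_A; mR_B] = S·[w10; w11]:
  w00 = -1, w01 = 1/2, w10 = -1, w11 = 1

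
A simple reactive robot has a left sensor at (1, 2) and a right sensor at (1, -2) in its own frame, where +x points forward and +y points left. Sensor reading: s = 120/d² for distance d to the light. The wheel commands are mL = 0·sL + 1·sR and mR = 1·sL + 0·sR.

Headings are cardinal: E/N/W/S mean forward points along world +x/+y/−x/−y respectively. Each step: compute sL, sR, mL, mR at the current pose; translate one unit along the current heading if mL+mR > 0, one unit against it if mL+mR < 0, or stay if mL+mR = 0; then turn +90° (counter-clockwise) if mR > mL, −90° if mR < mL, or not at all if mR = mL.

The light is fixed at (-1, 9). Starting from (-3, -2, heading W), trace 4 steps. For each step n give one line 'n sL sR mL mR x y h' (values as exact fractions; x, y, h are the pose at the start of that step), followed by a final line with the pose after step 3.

n=0: pose=(-3,-2,W); sL=60/89, sR=4/3; mL=4/3, mR=60/89; mL+mR=536/267 → advance +1; mR−mL=-176/267 → turn -1·90°
n=1: pose=(-4,-2,N); sL=24/25, sR=120/101; mL=120/101, mR=24/25; mL+mR=5424/2525 → advance +1; mR−mL=-576/2525 → turn -1·90°
n=2: pose=(-4,-1,E); sL=30/17, sR=30/37; mL=30/37, mR=30/17; mL+mR=1620/629 → advance +1; mR−mL=600/629 → turn +1·90°
n=3: pose=(-3,-1,N); sL=120/97, sR=40/27; mL=40/27, mR=120/97; mL+mR=7120/2619 → advance +1; mR−mL=-640/2619 → turn -1·90°

0 60/89 4/3 4/3 60/89 -3 -2 W
1 24/25 120/101 120/101 24/25 -4 -2 N
2 30/17 30/37 30/37 30/17 -4 -1 E
3 120/97 40/27 40/27 120/97 -3 -1 N
final -3 0 E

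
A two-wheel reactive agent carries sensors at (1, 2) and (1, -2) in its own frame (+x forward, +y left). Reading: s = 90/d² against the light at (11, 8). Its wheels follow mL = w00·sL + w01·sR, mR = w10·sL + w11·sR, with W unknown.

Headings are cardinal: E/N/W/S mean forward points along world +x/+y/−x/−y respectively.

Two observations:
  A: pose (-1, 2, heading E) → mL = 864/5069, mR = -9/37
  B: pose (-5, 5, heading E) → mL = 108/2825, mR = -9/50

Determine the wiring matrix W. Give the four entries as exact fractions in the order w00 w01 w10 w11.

obs A: pose=(-1,2,E) → sL=90/137, sR=18/37, mL=864/5069, mR=-9/37
obs B: pose=(-5,5,E) → sL=45/113, sR=9/25, mL=108/2825, mR=-9/50
sensor matrix S = [[90/137, 18/37], [45/113, 9/25]]; det S = 122472/2863985
solve [mL_A; mL_B] = S·[w00; w01] and [mR_A; mR_B] = S·[w10; w11]:
  w00 = 1, w01 = -1, w10 = 0, w11 = -1/2

1 -1 0 -1/2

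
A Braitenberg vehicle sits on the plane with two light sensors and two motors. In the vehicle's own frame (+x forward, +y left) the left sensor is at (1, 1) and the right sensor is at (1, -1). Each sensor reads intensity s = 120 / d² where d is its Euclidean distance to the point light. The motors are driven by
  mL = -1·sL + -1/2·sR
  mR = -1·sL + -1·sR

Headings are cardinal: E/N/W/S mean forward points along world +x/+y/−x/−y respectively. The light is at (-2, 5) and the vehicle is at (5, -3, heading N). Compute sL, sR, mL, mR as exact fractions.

left sensor world pos  = (4, -2); dL² = 85
right sensor world pos = (6, -2); dR² = 113
sL = 120/85 = 24/17
sR = 120/113 = 120/113
mL = -1·sL + -1/2·sR = -3732/1921
mR = -1·sL + -1·sR = -4752/1921

24/17 120/113 -3732/1921 -4752/1921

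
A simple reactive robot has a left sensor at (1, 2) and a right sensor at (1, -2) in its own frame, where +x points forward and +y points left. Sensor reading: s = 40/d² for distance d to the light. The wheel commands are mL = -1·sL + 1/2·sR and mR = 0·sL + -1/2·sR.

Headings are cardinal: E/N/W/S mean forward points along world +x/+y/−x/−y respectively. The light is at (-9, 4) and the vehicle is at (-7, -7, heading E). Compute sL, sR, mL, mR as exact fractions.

4/9 20/89 -266/801 -10/89

left sensor world pos  = (-6, -5); dL² = 90
right sensor world pos = (-6, -9); dR² = 178
sL = 40/90 = 4/9
sR = 40/178 = 20/89
mL = -1·sL + 1/2·sR = -266/801
mR = 0·sL + -1/2·sR = -10/89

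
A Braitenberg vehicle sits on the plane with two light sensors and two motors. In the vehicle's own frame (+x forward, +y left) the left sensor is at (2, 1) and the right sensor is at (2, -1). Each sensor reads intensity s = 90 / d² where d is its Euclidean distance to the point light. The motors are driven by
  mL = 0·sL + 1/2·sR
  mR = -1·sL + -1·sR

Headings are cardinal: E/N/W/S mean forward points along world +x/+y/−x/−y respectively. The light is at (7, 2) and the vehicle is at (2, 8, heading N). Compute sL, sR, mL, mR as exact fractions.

9/10 9/8 9/16 -81/40

left sensor world pos  = (1, 10); dL² = 100
right sensor world pos = (3, 10); dR² = 80
sL = 90/100 = 9/10
sR = 90/80 = 9/8
mL = 0·sL + 1/2·sR = 9/16
mR = -1·sL + -1·sR = -81/40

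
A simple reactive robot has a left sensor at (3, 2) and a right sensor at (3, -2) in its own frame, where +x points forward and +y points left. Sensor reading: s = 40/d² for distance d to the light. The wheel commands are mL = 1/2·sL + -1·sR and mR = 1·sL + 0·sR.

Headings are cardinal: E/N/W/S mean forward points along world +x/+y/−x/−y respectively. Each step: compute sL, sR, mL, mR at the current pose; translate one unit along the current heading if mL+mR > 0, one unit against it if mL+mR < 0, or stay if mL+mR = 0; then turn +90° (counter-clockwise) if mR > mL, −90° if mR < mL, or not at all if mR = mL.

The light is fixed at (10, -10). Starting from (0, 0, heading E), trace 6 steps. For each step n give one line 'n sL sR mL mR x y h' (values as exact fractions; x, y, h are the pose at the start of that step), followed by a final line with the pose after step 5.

0 40/193 40/113 -5460/21809 40/193 0 0 E
1 20/169 4/25 -426/4225 20/169 -1 0 N
2 40/277 8/73 -756/20221 40/277 -1 1 W
3 10/41 2/13 -17/533 10/41 -2 1 S
4 8/45 8/29 -244/1305 8/45 -2 0 E
5 20/197 4/29 -498/5713 20/197 -3 0 N
final -3 1 W

n=0: pose=(0,0,E); sL=40/193, sR=40/113; mL=-5460/21809, mR=40/193; mL+mR=-940/21809 → advance -1; mR−mL=9980/21809 → turn +1·90°
n=1: pose=(-1,0,N); sL=20/169, sR=4/25; mL=-426/4225, mR=20/169; mL+mR=74/4225 → advance +1; mR−mL=926/4225 → turn +1·90°
n=2: pose=(-1,1,W); sL=40/277, sR=8/73; mL=-756/20221, mR=40/277; mL+mR=2164/20221 → advance +1; mR−mL=3676/20221 → turn +1·90°
n=3: pose=(-2,1,S); sL=10/41, sR=2/13; mL=-17/533, mR=10/41; mL+mR=113/533 → advance +1; mR−mL=147/533 → turn +1·90°
n=4: pose=(-2,0,E); sL=8/45, sR=8/29; mL=-244/1305, mR=8/45; mL+mR=-4/435 → advance -1; mR−mL=476/1305 → turn +1·90°
n=5: pose=(-3,0,N); sL=20/197, sR=4/29; mL=-498/5713, mR=20/197; mL+mR=82/5713 → advance +1; mR−mL=1078/5713 → turn +1·90°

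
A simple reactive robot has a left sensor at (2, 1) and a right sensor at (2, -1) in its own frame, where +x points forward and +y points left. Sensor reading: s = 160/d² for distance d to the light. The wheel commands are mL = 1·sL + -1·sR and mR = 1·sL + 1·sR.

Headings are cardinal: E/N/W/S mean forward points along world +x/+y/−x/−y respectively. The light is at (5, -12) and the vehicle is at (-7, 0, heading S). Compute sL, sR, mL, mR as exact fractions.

left sensor world pos  = (-6, -2); dL² = 221
right sensor world pos = (-8, -2); dR² = 269
sL = 160/221 = 160/221
sR = 160/269 = 160/269
mL = 1·sL + -1·sR = 7680/59449
mR = 1·sL + 1·sR = 78400/59449

160/221 160/269 7680/59449 78400/59449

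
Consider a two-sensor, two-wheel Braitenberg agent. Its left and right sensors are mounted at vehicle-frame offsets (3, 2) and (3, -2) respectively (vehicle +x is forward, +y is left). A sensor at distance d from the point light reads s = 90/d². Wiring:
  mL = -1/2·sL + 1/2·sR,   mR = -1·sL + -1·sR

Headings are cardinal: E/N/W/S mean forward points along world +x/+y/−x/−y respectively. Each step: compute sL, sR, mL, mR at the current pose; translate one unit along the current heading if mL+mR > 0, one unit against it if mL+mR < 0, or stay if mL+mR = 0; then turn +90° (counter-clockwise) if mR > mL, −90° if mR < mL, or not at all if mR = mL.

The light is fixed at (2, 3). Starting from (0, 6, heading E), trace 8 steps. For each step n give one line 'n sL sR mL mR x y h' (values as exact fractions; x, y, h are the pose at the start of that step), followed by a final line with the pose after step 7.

0 45/13 45 270/13 -630/13 0 6 E
1 90 18/5 -216/5 -468/5 -1 6 S
2 9/4 5/4 -1/2 -7/2 -1 7 W
3 18/13 90/49 144/637 -2052/637 0 7 N
4 45/13 45 270/13 -630/13 0 6 E
5 90 18/5 -216/5 -468/5 -1 6 S
6 9/4 5/4 -1/2 -7/2 -1 7 W
7 18/13 90/49 144/637 -2052/637 0 7 N
final 0 6 E

n=0: pose=(0,6,E); sL=45/13, sR=45; mL=270/13, mR=-630/13; mL+mR=-360/13 → advance -1; mR−mL=-900/13 → turn -1·90°
n=1: pose=(-1,6,S); sL=90, sR=18/5; mL=-216/5, mR=-468/5; mL+mR=-684/5 → advance -1; mR−mL=-252/5 → turn -1·90°
n=2: pose=(-1,7,W); sL=9/4, sR=5/4; mL=-1/2, mR=-7/2; mL+mR=-4 → advance -1; mR−mL=-3 → turn -1·90°
n=3: pose=(0,7,N); sL=18/13, sR=90/49; mL=144/637, mR=-2052/637; mL+mR=-1908/637 → advance -1; mR−mL=-2196/637 → turn -1·90°
n=4: pose=(0,6,E); sL=45/13, sR=45; mL=270/13, mR=-630/13; mL+mR=-360/13 → advance -1; mR−mL=-900/13 → turn -1·90°
n=5: pose=(-1,6,S); sL=90, sR=18/5; mL=-216/5, mR=-468/5; mL+mR=-684/5 → advance -1; mR−mL=-252/5 → turn -1·90°
n=6: pose=(-1,7,W); sL=9/4, sR=5/4; mL=-1/2, mR=-7/2; mL+mR=-4 → advance -1; mR−mL=-3 → turn -1·90°
n=7: pose=(0,7,N); sL=18/13, sR=90/49; mL=144/637, mR=-2052/637; mL+mR=-1908/637 → advance -1; mR−mL=-2196/637 → turn -1·90°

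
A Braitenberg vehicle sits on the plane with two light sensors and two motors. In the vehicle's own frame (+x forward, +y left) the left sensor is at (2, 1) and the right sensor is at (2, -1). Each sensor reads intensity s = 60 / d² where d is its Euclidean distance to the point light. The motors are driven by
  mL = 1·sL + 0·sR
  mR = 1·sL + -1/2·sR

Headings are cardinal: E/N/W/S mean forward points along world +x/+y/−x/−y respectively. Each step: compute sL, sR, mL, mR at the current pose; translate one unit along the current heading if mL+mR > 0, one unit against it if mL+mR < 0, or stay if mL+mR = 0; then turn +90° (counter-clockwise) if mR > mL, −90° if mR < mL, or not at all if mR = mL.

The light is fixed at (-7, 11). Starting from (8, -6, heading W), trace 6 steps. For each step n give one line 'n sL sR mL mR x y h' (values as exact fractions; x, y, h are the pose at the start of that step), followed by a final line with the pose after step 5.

n=0: pose=(8,-6,W); sL=60/493, sR=12/85; mL=60/493, mR=126/2465; mL+mR=426/2465 → advance +1; mR−mL=-6/85 → turn -1·90°
n=1: pose=(7,-6,N); sL=30/197, sR=2/15; mL=30/197, mR=253/2955; mL+mR=703/2955 → advance +1; mR−mL=-1/15 → turn -1·90°
n=2: pose=(7,-5,E); sL=60/481, sR=12/109; mL=60/481, mR=3654/52429; mL+mR=10194/52429 → advance +1; mR−mL=-6/109 → turn -1·90°
n=3: pose=(8,-5,S); sL=3/29, sR=3/26; mL=3/29, mR=69/1508; mL+mR=225/1508 → advance +1; mR−mL=-3/52 → turn -1·90°
n=4: pose=(8,-6,W); sL=60/493, sR=12/85; mL=60/493, mR=126/2465; mL+mR=426/2465 → advance +1; mR−mL=-6/85 → turn -1·90°
n=5: pose=(7,-6,N); sL=30/197, sR=2/15; mL=30/197, mR=253/2955; mL+mR=703/2955 → advance +1; mR−mL=-1/15 → turn -1·90°

0 60/493 12/85 60/493 126/2465 8 -6 W
1 30/197 2/15 30/197 253/2955 7 -6 N
2 60/481 12/109 60/481 3654/52429 7 -5 E
3 3/29 3/26 3/29 69/1508 8 -5 S
4 60/493 12/85 60/493 126/2465 8 -6 W
5 30/197 2/15 30/197 253/2955 7 -6 N
final 7 -5 E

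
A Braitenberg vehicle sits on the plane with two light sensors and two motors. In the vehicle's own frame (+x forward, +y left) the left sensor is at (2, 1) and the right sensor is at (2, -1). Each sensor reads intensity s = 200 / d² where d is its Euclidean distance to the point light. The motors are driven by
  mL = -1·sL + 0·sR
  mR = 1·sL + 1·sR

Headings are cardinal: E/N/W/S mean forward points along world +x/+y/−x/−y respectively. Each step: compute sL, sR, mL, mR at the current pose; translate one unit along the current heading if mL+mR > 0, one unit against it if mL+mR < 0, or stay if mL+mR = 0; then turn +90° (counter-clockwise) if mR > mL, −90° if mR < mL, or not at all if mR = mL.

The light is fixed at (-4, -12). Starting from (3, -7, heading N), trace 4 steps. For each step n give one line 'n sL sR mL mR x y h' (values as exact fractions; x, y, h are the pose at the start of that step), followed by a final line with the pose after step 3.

0 40/17 200/113 -40/17 7920/1921 3 -7 N
1 4 100/37 -4 248/37 3 -6 W
2 40/13 200/41 -40/13 4240/533 2 -6 S
3 2 5/2 -2 9/2 2 -7 E
final 3 -7 N

n=0: pose=(3,-7,N); sL=40/17, sR=200/113; mL=-40/17, mR=7920/1921; mL+mR=200/113 → advance +1; mR−mL=12440/1921 → turn +1·90°
n=1: pose=(3,-6,W); sL=4, sR=100/37; mL=-4, mR=248/37; mL+mR=100/37 → advance +1; mR−mL=396/37 → turn +1·90°
n=2: pose=(2,-6,S); sL=40/13, sR=200/41; mL=-40/13, mR=4240/533; mL+mR=200/41 → advance +1; mR−mL=5880/533 → turn +1·90°
n=3: pose=(2,-7,E); sL=2, sR=5/2; mL=-2, mR=9/2; mL+mR=5/2 → advance +1; mR−mL=13/2 → turn +1·90°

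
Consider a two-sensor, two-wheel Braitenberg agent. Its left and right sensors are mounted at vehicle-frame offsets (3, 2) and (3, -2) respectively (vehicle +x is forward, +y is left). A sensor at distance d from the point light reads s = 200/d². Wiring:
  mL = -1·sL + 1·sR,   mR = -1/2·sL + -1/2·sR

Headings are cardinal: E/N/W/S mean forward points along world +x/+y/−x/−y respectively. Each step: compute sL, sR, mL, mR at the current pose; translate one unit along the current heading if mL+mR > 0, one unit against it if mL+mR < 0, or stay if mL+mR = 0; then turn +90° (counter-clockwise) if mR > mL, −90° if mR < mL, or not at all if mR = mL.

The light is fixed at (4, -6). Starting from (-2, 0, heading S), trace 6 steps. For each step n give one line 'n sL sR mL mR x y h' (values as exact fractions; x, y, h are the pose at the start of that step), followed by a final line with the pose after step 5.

n=0: pose=(-2,0,S); sL=8, sR=200/73; mL=-384/73, mR=-392/73; mL+mR=-776/73 → advance -1; mR−mL=-8/73 → turn -1·90°
n=1: pose=(-2,1,W); sL=100/53, sR=100/81; mL=-2800/4293, mR=-6700/4293; mL+mR=-9500/4293 → advance -1; mR−mL=-1300/1431 → turn -1·90°
n=2: pose=(-1,1,N); sL=200/149, sR=200/109; mL=8000/16241, mR=-25800/16241; mL+mR=-17800/16241 → advance -1; mR−mL=-33800/16241 → turn -1·90°
n=3: pose=(-1,0,E); sL=50/17, sR=10; mL=120/17, mR=-110/17; mL+mR=10/17 → advance +1; mR−mL=-230/17 → turn -1·90°
n=4: pose=(0,0,S); sL=200/13, sR=40/9; mL=-1280/117, mR=-1160/117; mL+mR=-2440/117 → advance -1; mR−mL=40/39 → turn +1·90°
n=5: pose=(0,1,E); sL=100/41, sR=100/13; mL=2800/533, mR=-2700/533; mL+mR=100/533 → advance +1; mR−mL=-5500/533 → turn -1·90°

0 8 200/73 -384/73 -392/73 -2 0 S
1 100/53 100/81 -2800/4293 -6700/4293 -2 1 W
2 200/149 200/109 8000/16241 -25800/16241 -1 1 N
3 50/17 10 120/17 -110/17 -1 0 E
4 200/13 40/9 -1280/117 -1160/117 0 0 S
5 100/41 100/13 2800/533 -2700/533 0 1 E
final 1 1 S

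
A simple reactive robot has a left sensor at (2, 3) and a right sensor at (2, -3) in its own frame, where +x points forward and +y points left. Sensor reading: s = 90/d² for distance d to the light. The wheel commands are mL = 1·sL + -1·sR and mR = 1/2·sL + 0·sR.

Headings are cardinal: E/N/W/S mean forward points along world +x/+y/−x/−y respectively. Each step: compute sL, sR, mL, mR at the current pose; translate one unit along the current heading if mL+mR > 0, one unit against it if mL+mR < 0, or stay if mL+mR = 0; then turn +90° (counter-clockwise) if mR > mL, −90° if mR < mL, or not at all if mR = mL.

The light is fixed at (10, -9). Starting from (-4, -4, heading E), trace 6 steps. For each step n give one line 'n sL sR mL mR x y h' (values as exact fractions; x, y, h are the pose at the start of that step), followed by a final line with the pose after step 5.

n=0: pose=(-4,-4,E); sL=45/104, sR=45/74; mL=-675/3848, mR=45/208; mL+mR=315/7696 → advance +1; mR−mL=3015/7696 → turn +1·90°
n=1: pose=(-3,-4,N); sL=18/61, sR=90/149; mL=-2808/9089, mR=9/61; mL+mR=-1467/9089 → advance -1; mR−mL=4149/9089 → turn +1·90°
n=2: pose=(-3,-5,W); sL=45/113, sR=45/137; mL=1080/15481, mR=45/226; mL+mR=8325/30962 → advance +1; mR−mL=4005/30962 → turn +1·90°
n=3: pose=(-4,-5,S); sL=18/25, sR=90/293; mL=3024/7325, mR=9/25; mL+mR=5661/7325 → advance +1; mR−mL=-387/7325 → turn -1·90°
n=4: pose=(-4,-6,W); sL=45/128, sR=45/146; mL=405/9344, mR=45/256; mL+mR=4095/18688 → advance +1; mR−mL=2475/18688 → turn +1·90°
n=5: pose=(-5,-6,S); sL=18/29, sR=18/65; mL=648/1885, mR=9/29; mL+mR=1233/1885 → advance +1; mR−mL=-63/1885 → turn -1·90°

0 45/104 45/74 -675/3848 45/208 -4 -4 E
1 18/61 90/149 -2808/9089 9/61 -3 -4 N
2 45/113 45/137 1080/15481 45/226 -3 -5 W
3 18/25 90/293 3024/7325 9/25 -4 -5 S
4 45/128 45/146 405/9344 45/256 -4 -6 W
5 18/29 18/65 648/1885 9/29 -5 -6 S
final -5 -7 W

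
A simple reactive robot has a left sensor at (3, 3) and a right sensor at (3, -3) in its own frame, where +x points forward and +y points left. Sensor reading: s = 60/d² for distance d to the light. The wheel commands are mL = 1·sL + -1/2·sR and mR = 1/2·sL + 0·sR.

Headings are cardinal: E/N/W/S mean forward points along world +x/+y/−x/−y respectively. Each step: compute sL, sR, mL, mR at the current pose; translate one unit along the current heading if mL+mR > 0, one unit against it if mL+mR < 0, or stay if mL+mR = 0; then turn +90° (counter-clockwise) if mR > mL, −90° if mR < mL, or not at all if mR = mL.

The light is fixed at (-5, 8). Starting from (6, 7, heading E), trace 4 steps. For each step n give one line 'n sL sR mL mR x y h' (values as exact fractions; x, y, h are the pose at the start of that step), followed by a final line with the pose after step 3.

0 3/10 15/53 42/265 3/20 6 7 E
1 60/241 60/97 -1410/23377 30/241 7 7 S
2 30/113 6/25 411/2825 15/113 7 6 E
3 60/281 12/25 -186/7025 30/281 8 6 S
final 8 5 E

n=0: pose=(6,7,E); sL=3/10, sR=15/53; mL=42/265, mR=3/20; mL+mR=327/1060 → advance +1; mR−mL=-9/1060 → turn -1·90°
n=1: pose=(7,7,S); sL=60/241, sR=60/97; mL=-1410/23377, mR=30/241; mL+mR=1500/23377 → advance +1; mR−mL=4320/23377 → turn +1·90°
n=2: pose=(7,6,E); sL=30/113, sR=6/25; mL=411/2825, mR=15/113; mL+mR=786/2825 → advance +1; mR−mL=-36/2825 → turn -1·90°
n=3: pose=(8,6,S); sL=60/281, sR=12/25; mL=-186/7025, mR=30/281; mL+mR=564/7025 → advance +1; mR−mL=936/7025 → turn +1·90°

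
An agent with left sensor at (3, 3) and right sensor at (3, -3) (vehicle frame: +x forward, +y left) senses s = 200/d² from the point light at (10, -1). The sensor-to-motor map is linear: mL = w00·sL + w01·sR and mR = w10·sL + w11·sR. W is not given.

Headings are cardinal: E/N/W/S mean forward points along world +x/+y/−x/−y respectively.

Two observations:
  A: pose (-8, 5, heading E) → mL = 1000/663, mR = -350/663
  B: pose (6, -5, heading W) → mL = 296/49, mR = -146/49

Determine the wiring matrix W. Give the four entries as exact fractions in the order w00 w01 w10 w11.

obs A: pose=(-8,5,E) → sL=100/153, sR=100/117, mL=1000/663, mR=-350/663
obs B: pose=(6,-5,W) → sL=100/49, sR=4, mL=296/49, mR=-146/49
sensor matrix S = [[100/153, 100/117], [100/49, 4]]; det S = 84800/97461
solve [mL_A; mL_B] = S·[w00; w01] and [mR_A; mR_B] = S·[w10; w11]:
  w00 = 1, w01 = 1, w10 = 1/2, w11 = -1

1 1 1/2 -1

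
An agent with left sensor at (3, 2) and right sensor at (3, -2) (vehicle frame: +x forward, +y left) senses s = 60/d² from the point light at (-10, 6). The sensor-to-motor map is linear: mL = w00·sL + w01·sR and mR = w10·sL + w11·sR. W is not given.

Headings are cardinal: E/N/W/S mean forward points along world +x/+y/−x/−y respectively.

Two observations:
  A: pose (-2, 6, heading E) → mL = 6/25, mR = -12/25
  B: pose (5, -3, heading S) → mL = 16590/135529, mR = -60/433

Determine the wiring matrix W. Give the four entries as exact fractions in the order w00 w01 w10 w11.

-1/2 1 -1 0

obs A: pose=(-2,6,E) → sL=12/25, sR=12/25, mL=6/25, mR=-12/25
obs B: pose=(5,-3,S) → sL=60/433, sR=60/313, mL=16590/135529, mR=-60/433
sensor matrix S = [[12/25, 12/25], [60/433, 60/313]]; det S = 3456/135529
solve [mL_A; mL_B] = S·[w00; w01] and [mR_A; mR_B] = S·[w10; w11]:
  w00 = -1/2, w01 = 1, w10 = -1, w11 = 0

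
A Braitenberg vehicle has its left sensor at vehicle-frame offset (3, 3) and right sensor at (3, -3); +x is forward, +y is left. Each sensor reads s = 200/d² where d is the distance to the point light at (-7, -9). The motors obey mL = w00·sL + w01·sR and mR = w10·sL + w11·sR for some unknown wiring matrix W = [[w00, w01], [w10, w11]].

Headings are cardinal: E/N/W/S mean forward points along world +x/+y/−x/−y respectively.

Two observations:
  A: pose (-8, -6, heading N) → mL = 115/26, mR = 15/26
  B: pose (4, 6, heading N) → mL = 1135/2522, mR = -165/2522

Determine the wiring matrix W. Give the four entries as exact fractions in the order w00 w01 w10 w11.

obs A: pose=(-8,-6,N) → sL=50/13, sR=5, mL=115/26, mR=15/26
obs B: pose=(4,6,N) → sL=50/97, sR=5/13, mL=1135/2522, mR=-165/2522
sensor matrix S = [[50/13, 5], [50/97, 5/13]]; det S = -18000/16393
solve [mL_A; mL_B] = S·[w00; w01] and [mR_A; mR_B] = S·[w10; w11]:
  w00 = 1/2, w01 = 1/2, w10 = -1/2, w11 = 1/2

1/2 1/2 -1/2 1/2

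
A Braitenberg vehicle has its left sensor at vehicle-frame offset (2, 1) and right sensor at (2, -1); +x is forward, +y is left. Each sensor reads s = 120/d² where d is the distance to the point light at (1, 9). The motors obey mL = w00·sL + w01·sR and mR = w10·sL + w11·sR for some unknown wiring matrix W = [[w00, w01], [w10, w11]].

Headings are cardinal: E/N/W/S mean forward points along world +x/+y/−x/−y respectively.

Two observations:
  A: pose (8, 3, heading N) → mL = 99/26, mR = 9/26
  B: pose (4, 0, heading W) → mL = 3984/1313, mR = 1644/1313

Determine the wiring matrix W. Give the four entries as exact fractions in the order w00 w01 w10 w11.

1 1 -1/2 1

obs A: pose=(8,3,N) → sL=30/13, sR=3/2, mL=99/26, mR=9/26
obs B: pose=(4,0,W) → sL=120/101, sR=24/13, mL=3984/1313, mR=1644/1313
sensor matrix S = [[30/13, 3/2], [120/101, 24/13]]; det S = 42300/17069
solve [mL_A; mL_B] = S·[w00; w01] and [mR_A; mR_B] = S·[w10; w11]:
  w00 = 1, w01 = 1, w10 = -1/2, w11 = 1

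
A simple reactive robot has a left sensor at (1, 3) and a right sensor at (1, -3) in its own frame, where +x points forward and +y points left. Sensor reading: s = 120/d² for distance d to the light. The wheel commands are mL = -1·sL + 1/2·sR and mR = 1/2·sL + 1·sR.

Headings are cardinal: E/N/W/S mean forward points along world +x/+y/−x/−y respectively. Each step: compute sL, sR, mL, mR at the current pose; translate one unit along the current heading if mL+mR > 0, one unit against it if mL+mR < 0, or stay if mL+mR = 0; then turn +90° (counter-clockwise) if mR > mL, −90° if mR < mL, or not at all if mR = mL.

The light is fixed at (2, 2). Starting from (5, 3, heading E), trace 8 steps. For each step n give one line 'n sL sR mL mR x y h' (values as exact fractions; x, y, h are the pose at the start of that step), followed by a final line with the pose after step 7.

n=0: pose=(5,3,E); sL=15/4, sR=6; mL=-3/4, mR=63/8; mL+mR=57/8 → advance +1; mR−mL=69/8 → turn +1·90°
n=1: pose=(6,3,N); sL=24, sR=120/53; mL=-1212/53, mR=756/53; mL+mR=-456/53 → advance -1; mR−mL=1968/53 → turn +1·90°
n=2: pose=(6,2,W); sL=20/3, sR=20/3; mL=-10/3, mR=10; mL+mR=20/3 → advance +1; mR−mL=40/3 → turn +1·90°
n=3: pose=(5,2,S); sL=120/37, sR=120; mL=2100/37, mR=4500/37; mL+mR=6600/37 → advance +1; mR−mL=2400/37 → turn +1·90°
n=4: pose=(5,1,E); sL=6, sR=15/4; mL=-33/8, mR=27/4; mL+mR=21/8 → advance +1; mR−mL=87/8 → turn +1·90°
n=5: pose=(6,1,N); sL=120, sR=120/49; mL=-5820/49, mR=3060/49; mL+mR=-2760/49 → advance -1; mR−mL=8880/49 → turn +1·90°
n=6: pose=(6,0,W); sL=60/17, sR=12; mL=42/17, mR=234/17; mL+mR=276/17 → advance +1; mR−mL=192/17 → turn +1·90°
n=7: pose=(5,0,S); sL=8/3, sR=40/3; mL=4, mR=44/3; mL+mR=56/3 → advance +1; mR−mL=32/3 → turn +1·90°

0 15/4 6 -3/4 63/8 5 3 E
1 24 120/53 -1212/53 756/53 6 3 N
2 20/3 20/3 -10/3 10 6 2 W
3 120/37 120 2100/37 4500/37 5 2 S
4 6 15/4 -33/8 27/4 5 1 E
5 120 120/49 -5820/49 3060/49 6 1 N
6 60/17 12 42/17 234/17 6 0 W
7 8/3 40/3 4 44/3 5 0 S
final 5 -1 E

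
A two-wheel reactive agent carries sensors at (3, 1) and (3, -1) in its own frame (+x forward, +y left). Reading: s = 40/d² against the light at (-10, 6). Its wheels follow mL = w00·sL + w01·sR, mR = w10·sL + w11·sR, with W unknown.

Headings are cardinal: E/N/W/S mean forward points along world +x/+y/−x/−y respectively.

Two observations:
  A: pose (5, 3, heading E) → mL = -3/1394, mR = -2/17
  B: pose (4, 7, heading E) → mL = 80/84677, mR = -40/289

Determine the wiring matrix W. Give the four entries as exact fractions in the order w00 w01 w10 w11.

obs A: pose=(5,3,E) → sL=5/41, sR=2/17, mL=-3/1394, mR=-2/17
obs B: pose=(4,7,E) → sL=40/293, sR=40/289, mL=80/84677, mR=-40/289
sensor matrix S = [[5/41, 2/17], [40/293, 40/289]]; det S = 2840/3471757
solve [mL_A; mL_B] = S·[w00; w01] and [mR_A; mR_B] = S·[w10; w11]:
  w00 = -1/2, w01 = 1/2, w10 = 0, w11 = -1

-1/2 1/2 0 -1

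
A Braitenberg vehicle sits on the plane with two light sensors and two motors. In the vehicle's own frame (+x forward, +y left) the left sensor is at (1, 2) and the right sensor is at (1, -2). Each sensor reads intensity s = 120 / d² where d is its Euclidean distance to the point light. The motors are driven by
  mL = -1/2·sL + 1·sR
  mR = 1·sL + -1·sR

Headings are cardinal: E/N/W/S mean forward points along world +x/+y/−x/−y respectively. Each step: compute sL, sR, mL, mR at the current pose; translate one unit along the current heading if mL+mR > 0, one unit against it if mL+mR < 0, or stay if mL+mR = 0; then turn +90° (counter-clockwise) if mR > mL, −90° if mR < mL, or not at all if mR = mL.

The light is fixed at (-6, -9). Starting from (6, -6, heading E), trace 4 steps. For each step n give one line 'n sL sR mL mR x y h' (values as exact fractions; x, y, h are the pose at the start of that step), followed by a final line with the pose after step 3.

n=0: pose=(6,-6,E); sL=60/97, sR=12/17; mL=654/1649, mR=-144/1649; mL+mR=30/97 → advance +1; mR−mL=-798/1649 → turn -1·90°
n=1: pose=(7,-6,S); sL=120/229, sR=24/25; mL=3996/5725, mR=-2496/5725; mL+mR=60/229 → advance +1; mR−mL=-6492/5725 → turn -1·90°
n=2: pose=(7,-7,W); sL=5/6, sR=3/4; mL=1/3, mR=1/12; mL+mR=5/12 → advance +1; mR−mL=-1/4 → turn -1·90°
n=3: pose=(6,-7,N); sL=120/109, sR=24/41; mL=156/4469, mR=2304/4469; mL+mR=60/109 → advance +1; mR−mL=2148/4469 → turn +1·90°

0 60/97 12/17 654/1649 -144/1649 6 -6 E
1 120/229 24/25 3996/5725 -2496/5725 7 -6 S
2 5/6 3/4 1/3 1/12 7 -7 W
3 120/109 24/41 156/4469 2304/4469 6 -7 N
final 6 -6 W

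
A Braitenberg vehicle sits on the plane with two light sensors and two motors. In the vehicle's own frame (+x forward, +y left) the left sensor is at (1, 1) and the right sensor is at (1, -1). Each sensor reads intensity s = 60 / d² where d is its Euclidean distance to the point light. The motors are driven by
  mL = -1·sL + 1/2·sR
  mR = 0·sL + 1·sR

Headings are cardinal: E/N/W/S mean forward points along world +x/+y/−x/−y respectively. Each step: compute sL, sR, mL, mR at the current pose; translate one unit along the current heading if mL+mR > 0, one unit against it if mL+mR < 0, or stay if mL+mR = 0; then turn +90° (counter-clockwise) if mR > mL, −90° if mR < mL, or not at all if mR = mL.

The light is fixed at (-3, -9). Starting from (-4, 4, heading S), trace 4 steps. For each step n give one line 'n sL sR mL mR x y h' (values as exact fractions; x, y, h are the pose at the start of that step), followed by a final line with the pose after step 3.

0 5/12 15/37 -95/444 15/37 -4 4 S
1 60/169 60/121 -2190/20449 60/121 -4 3 E
2 6/17 6/17 -3/17 6/17 -3 3 N
3 12/29 60/197 -1494/5713 60/197 -3 4 W
final -4 4 S

n=0: pose=(-4,4,S); sL=5/12, sR=15/37; mL=-95/444, mR=15/37; mL+mR=85/444 → advance +1; mR−mL=275/444 → turn +1·90°
n=1: pose=(-4,3,E); sL=60/169, sR=60/121; mL=-2190/20449, mR=60/121; mL+mR=7950/20449 → advance +1; mR−mL=12330/20449 → turn +1·90°
n=2: pose=(-3,3,N); sL=6/17, sR=6/17; mL=-3/17, mR=6/17; mL+mR=3/17 → advance +1; mR−mL=9/17 → turn +1·90°
n=3: pose=(-3,4,W); sL=12/29, sR=60/197; mL=-1494/5713, mR=60/197; mL+mR=246/5713 → advance +1; mR−mL=3234/5713 → turn +1·90°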